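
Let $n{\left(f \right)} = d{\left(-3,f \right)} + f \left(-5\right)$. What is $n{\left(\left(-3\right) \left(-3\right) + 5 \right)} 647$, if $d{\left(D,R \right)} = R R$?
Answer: $81522$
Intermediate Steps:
$d{\left(D,R \right)} = R^{2}$
$n{\left(f \right)} = f^{2} - 5 f$ ($n{\left(f \right)} = f^{2} + f \left(-5\right) = f^{2} - 5 f$)
$n{\left(\left(-3\right) \left(-3\right) + 5 \right)} 647 = \left(\left(-3\right) \left(-3\right) + 5\right) \left(-5 + \left(\left(-3\right) \left(-3\right) + 5\right)\right) 647 = \left(9 + 5\right) \left(-5 + \left(9 + 5\right)\right) 647 = 14 \left(-5 + 14\right) 647 = 14 \cdot 9 \cdot 647 = 126 \cdot 647 = 81522$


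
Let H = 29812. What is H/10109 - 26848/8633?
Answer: -14039436/87270997 ≈ -0.16087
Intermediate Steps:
H/10109 - 26848/8633 = 29812/10109 - 26848/8633 = -14039436/87270997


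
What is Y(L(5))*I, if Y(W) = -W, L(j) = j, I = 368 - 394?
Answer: 130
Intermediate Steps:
I = -26
Y(L(5))*I = -1*5*(-26) = -5*(-26) = 130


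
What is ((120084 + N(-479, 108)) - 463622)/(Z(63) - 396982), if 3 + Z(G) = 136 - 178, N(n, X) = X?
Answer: 343430/397027 ≈ 0.86500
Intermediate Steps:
Z(G) = -45 (Z(G) = -3 + (136 - 178) = -3 - 42 = -45)
((120084 + N(-479, 108)) - 463622)/(Z(63) - 396982) = ((120084 + 108) - 463622)/(-45 - 396982) = (120192 - 463622)/(-397027) = -343430*(-1/397027) = 343430/397027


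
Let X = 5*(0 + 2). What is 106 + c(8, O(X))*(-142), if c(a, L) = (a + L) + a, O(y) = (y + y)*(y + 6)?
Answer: -47606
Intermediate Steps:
X = 10 (X = 5*2 = 10)
O(y) = 2*y*(6 + y) (O(y) = (2*y)*(6 + y) = 2*y*(6 + y))
c(a, L) = L + 2*a (c(a, L) = (L + a) + a = L + 2*a)
106 + c(8, O(X))*(-142) = 106 + (2*10*(6 + 10) + 2*8)*(-142) = 106 + (2*10*16 + 16)*(-142) = 106 + (320 + 16)*(-142) = 106 + 336*(-142) = 106 - 47712 = -47606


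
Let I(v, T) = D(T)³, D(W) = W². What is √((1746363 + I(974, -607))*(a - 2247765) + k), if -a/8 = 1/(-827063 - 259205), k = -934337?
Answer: 3*I*√921286125724492241723809227518045/271567 ≈ 3.3531e+11*I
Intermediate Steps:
a = 2/271567 (a = -8/(-827063 - 259205) = -8/(-1086268) = -8*(-1/1086268) = 2/271567 ≈ 7.3647e-6)
I(v, T) = T⁶ (I(v, T) = (T²)³ = T⁶)
√((1746363 + I(974, -607))*(a - 2247765) + k) = √((1746363 + (-607)⁶)*(2/271567 - 2247765) - 934337) = √((1746363 + 50018670786022849)*(-610418797753/271567) - 934337) = √(50018670787769212*(-610418797753/271567) - 934337) = √(-30532336887473183805868180636/271567 - 934337) = √(-30532336887473184059603276715/271567) = 3*I*√921286125724492241723809227518045/271567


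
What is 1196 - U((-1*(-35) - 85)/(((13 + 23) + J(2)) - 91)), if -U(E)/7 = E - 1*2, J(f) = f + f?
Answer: 60632/51 ≈ 1188.9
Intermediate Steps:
J(f) = 2*f
U(E) = 14 - 7*E (U(E) = -7*(E - 1*2) = -7*(E - 2) = -7*(-2 + E) = 14 - 7*E)
1196 - U((-1*(-35) - 85)/(((13 + 23) + J(2)) - 91)) = 1196 - (14 - 7*(-1*(-35) - 85)/(((13 + 23) + 2*2) - 91)) = 1196 - (14 - 7*(35 - 85)/((36 + 4) - 91)) = 1196 - (14 - (-350)/(40 - 91)) = 1196 - (14 - (-350)/(-51)) = 1196 - (14 - (-350)*(-1)/51) = 1196 - (14 - 7*50/51) = 1196 - (14 - 350/51) = 1196 - 1*364/51 = 1196 - 364/51 = 60632/51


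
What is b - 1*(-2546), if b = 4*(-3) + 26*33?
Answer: 3392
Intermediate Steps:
b = 846 (b = -12 + 858 = 846)
b - 1*(-2546) = 846 - 1*(-2546) = 846 + 2546 = 3392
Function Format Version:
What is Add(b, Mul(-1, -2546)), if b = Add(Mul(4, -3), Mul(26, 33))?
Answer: 3392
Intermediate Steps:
b = 846 (b = Add(-12, 858) = 846)
Add(b, Mul(-1, -2546)) = Add(846, Mul(-1, -2546)) = Add(846, 2546) = 3392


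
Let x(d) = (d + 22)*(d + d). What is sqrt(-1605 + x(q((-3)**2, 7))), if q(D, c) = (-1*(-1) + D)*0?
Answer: I*sqrt(1605) ≈ 40.062*I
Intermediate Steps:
q(D, c) = 0 (q(D, c) = (1 + D)*0 = 0)
x(d) = 2*d*(22 + d) (x(d) = (22 + d)*(2*d) = 2*d*(22 + d))
sqrt(-1605 + x(q((-3)**2, 7))) = sqrt(-1605 + 2*0*(22 + 0)) = sqrt(-1605 + 2*0*22) = sqrt(-1605 + 0) = sqrt(-1605) = I*sqrt(1605)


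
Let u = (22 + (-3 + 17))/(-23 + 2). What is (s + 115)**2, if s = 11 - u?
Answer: 799236/49 ≈ 16311.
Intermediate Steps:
u = -12/7 (u = (22 + 14)/(-21) = 36*(-1/21) = -12/7 ≈ -1.7143)
s = 89/7 (s = 11 - 1*(-12/7) = 11 + 12/7 = 89/7 ≈ 12.714)
(s + 115)**2 = (89/7 + 115)**2 = (894/7)**2 = 799236/49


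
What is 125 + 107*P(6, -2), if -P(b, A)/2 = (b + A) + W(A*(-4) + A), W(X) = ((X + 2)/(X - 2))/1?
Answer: -1159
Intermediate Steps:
W(X) = (2 + X)/(-2 + X) (W(X) = ((2 + X)/(-2 + X))*1 = (2 + X)/(-2 + X))
P(b, A) = -2*A - 2*b - 2*(2 - 3*A)/(-2 - 3*A) (P(b, A) = -2*((b + A) + (2 + (A*(-4) + A))/(-2 + (A*(-4) + A))) = -2*((A + b) + (2 + (-4*A + A))/(-2 + (-4*A + A))) = -2*((A + b) + (2 - 3*A)/(-2 - 3*A)) = -2*(A + b + (2 - 3*A)/(-2 - 3*A)) = -2*A - 2*b - 2*(2 - 3*A)/(-2 - 3*A))
125 + 107*P(6, -2) = 125 + 107*(2*(2 - 3*(-2) - (2 + 3*(-2))*(-2 + 6))/(2 + 3*(-2))) = 125 + 107*(2*(2 + 6 - 1*(2 - 6)*4)/(2 - 6)) = 125 + 107*(2*(2 + 6 - 1*(-4)*4)/(-4)) = 125 + 107*(2*(-1/4)*(2 + 6 + 16)) = 125 + 107*(2*(-1/4)*24) = 125 + 107*(-12) = 125 - 1284 = -1159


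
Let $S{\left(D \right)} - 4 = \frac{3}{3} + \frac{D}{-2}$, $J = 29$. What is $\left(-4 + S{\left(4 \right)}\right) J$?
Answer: $-29$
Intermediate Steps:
$S{\left(D \right)} = 5 - \frac{D}{2}$ ($S{\left(D \right)} = 4 + \left(\frac{3}{3} + \frac{D}{-2}\right) = 4 + \left(3 \cdot \frac{1}{3} + D \left(- \frac{1}{2}\right)\right) = 4 - \left(-1 + \frac{D}{2}\right) = 5 - \frac{D}{2}$)
$\left(-4 + S{\left(4 \right)}\right) J = \left(-4 + \left(5 - 2\right)\right) 29 = \left(-4 + 3\right) 29 = \left(-1\right) 29 = -29$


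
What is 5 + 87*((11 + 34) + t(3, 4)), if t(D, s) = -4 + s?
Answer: 3920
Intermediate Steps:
5 + 87*((11 + 34) + t(3, 4)) = 5 + 87*((11 + 34) + (-4 + 4)) = 5 + 87*(45 + 0) = 5 + 87*45 = 5 + 3915 = 3920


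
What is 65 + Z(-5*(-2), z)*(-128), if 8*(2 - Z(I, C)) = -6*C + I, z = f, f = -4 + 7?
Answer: -319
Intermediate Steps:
f = 3
z = 3
Z(I, C) = 2 - I/8 + 3*C/4 (Z(I, C) = 2 - (-6*C + I)/8 = 2 - (I - 6*C)/8 = 2 + (-I/8 + 3*C/4) = 2 - I/8 + 3*C/4)
65 + Z(-5*(-2), z)*(-128) = 65 + (2 - (-5)*(-2)/8 + (¾)*3)*(-128) = 65 + (2 - ⅛*10 + 9/4)*(-128) = 65 + (2 - 5/4 + 9/4)*(-128) = 65 + 3*(-128) = 65 - 384 = -319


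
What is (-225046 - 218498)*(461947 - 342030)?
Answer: -53188465848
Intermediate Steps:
(-225046 - 218498)*(461947 - 342030) = -443544*119917 = -53188465848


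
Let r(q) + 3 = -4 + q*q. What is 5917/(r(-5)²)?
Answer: 5917/324 ≈ 18.262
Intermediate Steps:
r(q) = -7 + q² (r(q) = -3 + (-4 + q*q) = -3 + (-4 + q²) = -7 + q²)
5917/(r(-5)²) = 5917/((-7 + (-5)²)²) = 5917/((-7 + 25)²) = 5917/(18²) = 5917/324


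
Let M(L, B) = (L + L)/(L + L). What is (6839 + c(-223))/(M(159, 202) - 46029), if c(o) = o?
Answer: -1654/11507 ≈ -0.14374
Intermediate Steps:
M(L, B) = 1 (M(L, B) = (2*L)/((2*L)) = (2*L)*(1/(2*L)) = 1)
(6839 + c(-223))/(M(159, 202) - 46029) = (6839 - 223)/(1 - 46029) = 6616/(-46028) = 6616*(-1/46028) = -1654/11507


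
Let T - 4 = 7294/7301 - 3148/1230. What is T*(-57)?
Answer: -29733632/213815 ≈ -139.06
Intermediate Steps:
T = 1564928/641445 (T = 4 + (7294/7301 - 3148/1230) = 4 + (7294*(1/7301) - 3148*1/1230) = 4 + (1042/1043 - 1574/615) = 4 - 1000852/641445 = 1564928/641445 ≈ 2.4397)
T*(-57) = (1564928/641445)*(-57) = -29733632/213815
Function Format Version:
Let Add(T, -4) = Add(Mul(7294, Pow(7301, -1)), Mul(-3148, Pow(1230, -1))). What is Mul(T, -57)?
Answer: Rational(-29733632, 213815) ≈ -139.06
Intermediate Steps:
T = Rational(1564928, 641445) (T = Add(4, Add(Mul(7294, Pow(7301, -1)), Mul(-3148, Pow(1230, -1)))) = Add(4, Add(Mul(7294, Rational(1, 7301)), Mul(-3148, Rational(1, 1230)))) = Add(4, Add(Rational(1042, 1043), Rational(-1574, 615))) = Add(4, Rational(-1000852, 641445)) = Rational(1564928, 641445) ≈ 2.4397)
Mul(T, -57) = Mul(Rational(1564928, 641445), -57) = Rational(-29733632, 213815)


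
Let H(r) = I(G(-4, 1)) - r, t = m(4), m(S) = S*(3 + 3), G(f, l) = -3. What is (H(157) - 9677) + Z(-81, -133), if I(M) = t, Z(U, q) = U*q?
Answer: 963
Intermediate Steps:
m(S) = 6*S (m(S) = S*6 = 6*S)
t = 24 (t = 6*4 = 24)
I(M) = 24
H(r) = 24 - r
(H(157) - 9677) + Z(-81, -133) = ((24 - 1*157) - 9677) - 81*(-133) = ((24 - 157) - 9677) + 10773 = (-133 - 9677) + 10773 = -9810 + 10773 = 963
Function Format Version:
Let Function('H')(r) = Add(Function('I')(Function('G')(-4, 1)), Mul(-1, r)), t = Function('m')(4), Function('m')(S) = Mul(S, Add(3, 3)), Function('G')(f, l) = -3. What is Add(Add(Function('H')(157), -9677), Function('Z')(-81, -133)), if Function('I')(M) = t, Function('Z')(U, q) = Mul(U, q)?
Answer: 963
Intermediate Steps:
Function('m')(S) = Mul(6, S) (Function('m')(S) = Mul(S, 6) = Mul(6, S))
t = 24 (t = Mul(6, 4) = 24)
Function('I')(M) = 24
Function('H')(r) = Add(24, Mul(-1, r))
Add(Add(Function('H')(157), -9677), Function('Z')(-81, -133)) = Add(Add(Add(24, Mul(-1, 157)), -9677), Mul(-81, -133)) = Add(Add(Add(24, -157), -9677), 10773) = Add(Add(-133, -9677), 10773) = Add(-9810, 10773) = 963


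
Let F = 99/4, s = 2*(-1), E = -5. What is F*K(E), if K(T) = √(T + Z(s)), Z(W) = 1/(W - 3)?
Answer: 99*I*√130/20 ≈ 56.439*I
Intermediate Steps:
s = -2
Z(W) = 1/(-3 + W)
K(T) = √(-⅕ + T) (K(T) = √(T + 1/(-3 - 2)) = √(T + 1/(-5)) = √(T - ⅕) = √(-⅕ + T))
F = 99/4 (F = 99*(¼) = 99/4 ≈ 24.750)
F*K(E) = 99*(√(-5 + 25*(-5))/5)/4 = 99*(√(-5 - 125)/5)/4 = 99*(√(-130)/5)/4 = 99*((I*√130)/5)/4 = 99*(I*√130/5)/4 = 99*I*√130/20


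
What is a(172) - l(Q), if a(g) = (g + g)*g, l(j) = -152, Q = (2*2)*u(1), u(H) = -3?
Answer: 59320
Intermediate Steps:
Q = -12 (Q = (2*2)*(-3) = 4*(-3) = -12)
a(g) = 2*g² (a(g) = (2*g)*g = 2*g²)
a(172) - l(Q) = 2*172² - 1*(-152) = 2*29584 + 152 = 59168 + 152 = 59320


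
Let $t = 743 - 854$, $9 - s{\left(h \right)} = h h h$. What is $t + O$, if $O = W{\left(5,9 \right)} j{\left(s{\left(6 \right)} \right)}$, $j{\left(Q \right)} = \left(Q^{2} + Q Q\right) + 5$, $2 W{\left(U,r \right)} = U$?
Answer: $\frac{428293}{2} \approx 2.1415 \cdot 10^{5}$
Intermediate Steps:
$W{\left(U,r \right)} = \frac{U}{2}$
$s{\left(h \right)} = 9 - h^{3}$ ($s{\left(h \right)} = 9 - h h h = 9 - h^{2} h = 9 - h^{3}$)
$j{\left(Q \right)} = 5 + 2 Q^{2}$ ($j{\left(Q \right)} = \left(Q^{2} + Q^{2}\right) + 5 = 2 Q^{2} + 5 = 5 + 2 Q^{2}$)
$O = \frac{428515}{2}$ ($O = \frac{1}{2} \cdot 5 \left(5 + 2 \left(9 - 6^{3}\right)^{2}\right) = \frac{5 \left(5 + 2 \left(9 - 216\right)^{2}\right)}{2} = \frac{5 \left(5 + 2 \left(-207\right)^{2}\right)}{2} = \frac{5 \left(5 + 2 \cdot 42849\right)}{2} = \frac{5 \left(5 + 85698\right)}{2} = \frac{5}{2} \cdot 85703 = \frac{428515}{2} \approx 2.1426 \cdot 10^{5}$)
$t = -111$ ($t = 743 - 854 = -111$)
$t + O = -111 + \frac{428515}{2} = \frac{428293}{2}$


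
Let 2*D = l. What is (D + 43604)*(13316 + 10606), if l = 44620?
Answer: 1576794708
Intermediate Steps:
D = 22310 (D = (1/2)*44620 = 22310)
(D + 43604)*(13316 + 10606) = (22310 + 43604)*(13316 + 10606) = 65914*23922 = 1576794708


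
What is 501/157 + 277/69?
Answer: 78058/10833 ≈ 7.2056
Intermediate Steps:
501/157 + 277/69 = 78058/10833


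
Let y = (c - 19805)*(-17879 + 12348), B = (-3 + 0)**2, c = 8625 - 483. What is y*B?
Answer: 580572477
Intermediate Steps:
c = 8142
B = 9 (B = (-3)**2 = 9)
y = 64508053 (y = (8142 - 19805)*(-17879 + 12348) = -11663*(-5531) = 64508053)
y*B = 64508053*9 = 580572477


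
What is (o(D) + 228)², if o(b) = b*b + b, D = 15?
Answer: 219024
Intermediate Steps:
o(b) = b + b² (o(b) = b² + b = b + b²)
(o(D) + 228)² = (15*(1 + 15) + 228)² = (15*16 + 228)² = (240 + 228)² = 468² = 219024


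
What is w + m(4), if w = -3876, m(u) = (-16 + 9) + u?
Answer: -3879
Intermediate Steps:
m(u) = -7 + u
w + m(4) = -3876 + (-7 + 4) = -3876 - 3 = -3879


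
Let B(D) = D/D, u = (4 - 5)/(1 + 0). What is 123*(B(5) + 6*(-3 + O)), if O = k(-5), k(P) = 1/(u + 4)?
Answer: -1845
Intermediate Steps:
u = -1 (u = -1/1 = -1*1 = -1)
B(D) = 1
k(P) = 1/3 (k(P) = 1/(-1 + 4) = 1/3)
O = 1/3 ≈ 0.33333
123*(B(5) + 6*(-3 + O)) = 123*(1 + 6*(-3 + 1/3)) = 123*(1 + 6*(-8/3)) = 123*(1 - 16) = 123*(-15) = -1845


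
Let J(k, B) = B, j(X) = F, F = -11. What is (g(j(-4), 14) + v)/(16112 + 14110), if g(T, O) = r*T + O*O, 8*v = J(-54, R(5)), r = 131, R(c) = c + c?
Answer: -4975/120888 ≈ -0.041154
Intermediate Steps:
R(c) = 2*c
j(X) = -11
v = 5/4 (v = (2*5)/8 = (⅛)*10 = 5/4 ≈ 1.2500)
g(T, O) = O² + 131*T (g(T, O) = 131*T + O*O = 131*T + O² = O² + 131*T)
(g(j(-4), 14) + v)/(16112 + 14110) = ((14² + 131*(-11)) + 5/4)/(16112 + 14110) = ((196 - 1441) + 5/4)/30222 = (-1245 + 5/4)*(1/30222) = -4975/4*1/30222 = -4975/120888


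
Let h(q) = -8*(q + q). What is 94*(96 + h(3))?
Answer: 4512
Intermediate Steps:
h(q) = -16*q
94*(96 + h(3)) = 94*(96 - 16*3) = 94*(96 - 48) = 94*48 = 4512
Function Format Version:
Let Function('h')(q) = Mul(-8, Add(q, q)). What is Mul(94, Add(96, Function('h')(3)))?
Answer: 4512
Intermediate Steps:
Function('h')(q) = Mul(-16, q) (Function('h')(q) = Mul(-8, Mul(2, q)) = Mul(-16, q))
Mul(94, Add(96, Function('h')(3))) = Mul(94, Add(96, Mul(-16, 3))) = Mul(94, Add(96, -48)) = Mul(94, 48) = 4512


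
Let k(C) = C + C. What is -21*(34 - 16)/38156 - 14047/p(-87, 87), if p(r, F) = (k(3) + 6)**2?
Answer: -134007941/1373616 ≈ -97.558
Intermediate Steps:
k(C) = 2*C
p(r, F) = 144 (p(r, F) = (2*3 + 6)**2 = (6 + 6)**2 = 12**2 = 144)
-21*(34 - 16)/38156 - 14047/p(-87, 87) = -21*(34 - 16)/38156 - 14047/144 = -21*18*(1/38156) - 14047*1/144 = -378*1/38156 - 14047/144 = -189/19078 - 14047/144 = -134007941/1373616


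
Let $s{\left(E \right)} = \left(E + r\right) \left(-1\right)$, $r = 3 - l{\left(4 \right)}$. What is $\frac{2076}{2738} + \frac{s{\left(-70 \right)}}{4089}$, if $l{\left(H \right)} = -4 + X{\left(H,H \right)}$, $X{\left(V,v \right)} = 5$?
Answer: $\frac{4337474}{5597841} \approx 0.77485$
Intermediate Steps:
$l{\left(H \right)} = 1$ ($l{\left(H \right)} = -4 + 5 = 1$)
$r = 2$ ($r = 3 - 1 = 2$)
$s{\left(E \right)} = -2 - E$ ($s{\left(E \right)} = \left(E + 2\right) \left(-1\right) = \left(2 + E\right) \left(-1\right) = -2 - E$)
$\frac{2076}{2738} + \frac{s{\left(-70 \right)}}{4089} = \frac{2076}{2738} + \frac{-2 - -70}{4089} = 2076 \cdot \frac{1}{2738} + \left(-2 + 70\right) \frac{1}{4089} = \frac{1038}{1369} + 68 \cdot \frac{1}{4089} = \frac{1038}{1369} + \frac{68}{4089} = \frac{4337474}{5597841}$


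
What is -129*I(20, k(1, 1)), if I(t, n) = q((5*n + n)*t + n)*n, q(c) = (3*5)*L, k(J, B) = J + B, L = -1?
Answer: 3870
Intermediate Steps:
k(J, B) = B + J
q(c) = -15 (q(c) = (3*5)*(-1) = 15*(-1) = -15)
I(t, n) = -15*n
-129*I(20, k(1, 1)) = -(-1935)*(1 + 1) = -(-1935)*2 = -129*(-30) = 3870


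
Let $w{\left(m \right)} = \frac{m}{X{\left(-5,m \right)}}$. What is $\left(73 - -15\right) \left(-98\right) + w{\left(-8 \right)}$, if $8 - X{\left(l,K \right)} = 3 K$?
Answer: $- \frac{34497}{4} \approx -8624.3$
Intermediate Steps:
$X{\left(l,K \right)} = 8 - 3 K$
$w{\left(m \right)} = \frac{m}{8 - 3 m}$
$\left(73 - -15\right) \left(-98\right) + w{\left(-8 \right)} = \left(73 - -15\right) \left(-98\right) - - \frac{8}{-8 + 3 \left(-8\right)} = \left(73 + 15\right) \left(-98\right) - - \frac{8}{-8 - 24} = 88 \left(-98\right) - - \frac{8}{-32} = -8624 - \left(-8\right) \left(- \frac{1}{32}\right) = -8624 - \frac{1}{4} = - \frac{34497}{4}$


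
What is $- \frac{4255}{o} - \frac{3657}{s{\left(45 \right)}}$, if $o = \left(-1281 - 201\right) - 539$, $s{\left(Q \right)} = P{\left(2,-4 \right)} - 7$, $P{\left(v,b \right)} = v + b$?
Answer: $\frac{2476364}{6063} \approx 408.44$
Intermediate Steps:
$P{\left(v,b \right)} = b + v$
$s{\left(Q \right)} = -9$ ($s{\left(Q \right)} = \left(-4 + 2\right) - 7 = -2 - 7 = -9$)
$o = -2021$ ($o = -1482 - 539 = -2021$)
$- \frac{4255}{o} - \frac{3657}{s{\left(45 \right)}} = - \frac{4255}{-2021} - \frac{3657}{-9} = \left(-4255\right) \left(- \frac{1}{2021}\right) - - \frac{1219}{3} = \frac{4255}{2021} + \frac{1219}{3} = \frac{2476364}{6063}$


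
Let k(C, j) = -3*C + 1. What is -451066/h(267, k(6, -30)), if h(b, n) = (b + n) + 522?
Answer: -225533/386 ≈ -584.28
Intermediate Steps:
k(C, j) = 1 - 3*C
h(b, n) = 522 + b + n
-451066/h(267, k(6, -30)) = -451066/(522 + 267 + (1 - 3*6)) = -451066/(522 + 267 + (1 - 18)) = -451066/(522 + 267 - 17) = -451066/772 = -451066*1/772 = -225533/386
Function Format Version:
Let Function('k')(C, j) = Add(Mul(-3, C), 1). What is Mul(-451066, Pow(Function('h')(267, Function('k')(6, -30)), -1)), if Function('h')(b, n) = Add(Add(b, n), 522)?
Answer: Rational(-225533, 386) ≈ -584.28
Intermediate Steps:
Function('k')(C, j) = Add(1, Mul(-3, C))
Function('h')(b, n) = Add(522, b, n)
Mul(-451066, Pow(Function('h')(267, Function('k')(6, -30)), -1)) = Mul(-451066, Pow(Add(522, 267, Add(1, Mul(-3, 6))), -1)) = Mul(-451066, Pow(Add(522, 267, Add(1, -18)), -1)) = Mul(-451066, Pow(Add(522, 267, -17), -1)) = Mul(-451066, Pow(772, -1)) = Mul(-451066, Rational(1, 772)) = Rational(-225533, 386)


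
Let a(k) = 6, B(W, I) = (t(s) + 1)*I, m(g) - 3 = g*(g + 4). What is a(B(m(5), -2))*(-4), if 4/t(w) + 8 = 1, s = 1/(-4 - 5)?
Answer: -24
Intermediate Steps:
s = -1/9 (s = 1/(-9) = -1/9 ≈ -0.11111)
t(w) = -4/7 (t(w) = 4/(-8 + 1) = 4/(-7) = 4*(-1/7) = -4/7)
m(g) = 3 + g*(4 + g) (m(g) = 3 + g*(g + 4) = 3 + g*(4 + g))
B(W, I) = 3*I/7 (B(W, I) = (-4/7 + 1)*I = 3*I/7)
a(B(m(5), -2))*(-4) = 6*(-4) = -24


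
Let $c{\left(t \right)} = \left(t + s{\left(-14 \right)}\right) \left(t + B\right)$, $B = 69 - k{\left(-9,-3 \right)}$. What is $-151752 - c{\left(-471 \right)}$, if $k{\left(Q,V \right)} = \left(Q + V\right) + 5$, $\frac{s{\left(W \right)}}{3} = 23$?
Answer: $-310542$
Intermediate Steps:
$s{\left(W \right)} = 69$ ($s{\left(W \right)} = 3 \cdot 23 = 69$)
$k{\left(Q,V \right)} = 5 + Q + V$
$B = 76$ ($B = 69 - \left(5 - 9 - 3\right) = 69 - -7 = 69 + 7 = 76$)
$c{\left(t \right)} = \left(69 + t\right) \left(76 + t\right)$ ($c{\left(t \right)} = \left(t + 69\right) \left(t + 76\right) = \left(69 + t\right) \left(76 + t\right)$)
$-151752 - c{\left(-471 \right)} = -151752 - \left(5244 + \left(-471\right)^{2} + 145 \left(-471\right)\right) = -151752 - \left(5244 + 221841 - 68295\right) = -151752 - 158790 = -310542$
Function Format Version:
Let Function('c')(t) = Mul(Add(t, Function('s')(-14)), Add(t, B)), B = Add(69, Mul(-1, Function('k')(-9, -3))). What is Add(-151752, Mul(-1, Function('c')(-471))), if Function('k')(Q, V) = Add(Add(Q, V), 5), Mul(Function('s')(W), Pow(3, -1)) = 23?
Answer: -310542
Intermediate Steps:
Function('s')(W) = 69 (Function('s')(W) = Mul(3, 23) = 69)
Function('k')(Q, V) = Add(5, Q, V)
B = 76 (B = Add(69, Mul(-1, Add(5, -9, -3))) = Add(69, Mul(-1, -7)) = Add(69, 7) = 76)
Function('c')(t) = Mul(Add(69, t), Add(76, t)) (Function('c')(t) = Mul(Add(t, 69), Add(t, 76)) = Mul(Add(69, t), Add(76, t)))
Add(-151752, Mul(-1, Function('c')(-471))) = Add(-151752, Mul(-1, Add(5244, Pow(-471, 2), Mul(145, -471)))) = Add(-151752, Mul(-1, Add(5244, 221841, -68295))) = Add(-151752, Mul(-1, 158790)) = Add(-151752, -158790) = -310542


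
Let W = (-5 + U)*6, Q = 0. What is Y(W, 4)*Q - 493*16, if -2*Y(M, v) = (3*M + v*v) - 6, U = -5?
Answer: -7888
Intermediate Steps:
W = -60 (W = (-5 - 5)*6 = -10*6 = -60)
Y(M, v) = 3 - 3*M/2 - v**2/2 (Y(M, v) = -((3*M + v*v) - 6)/2 = -((3*M + v**2) - 6)/2 = -((v**2 + 3*M) - 6)/2 = -(-6 + v**2 + 3*M)/2 = 3 - 3*M/2 - v**2/2)
Y(W, 4)*Q - 493*16 = (3 - 3/2*(-60) - 1/2*4**2)*0 - 493*16 = (3 + 90 - 1/2*16)*0 - 7888 = (3 + 90 - 8)*0 - 7888 = 85*0 - 7888 = 0 - 7888 = -7888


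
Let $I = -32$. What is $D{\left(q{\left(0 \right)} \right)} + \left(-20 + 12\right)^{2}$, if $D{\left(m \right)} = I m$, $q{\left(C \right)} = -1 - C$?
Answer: $96$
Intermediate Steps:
$D{\left(m \right)} = - 32 m$
$D{\left(q{\left(0 \right)} \right)} + \left(-20 + 12\right)^{2} = - 32 \left(-1 - 0\right) + \left(-20 + 12\right)^{2} = - 32 \left(-1 + 0\right) + \left(-8\right)^{2} = \left(-32\right) \left(-1\right) + 64 = 32 + 64 = 96$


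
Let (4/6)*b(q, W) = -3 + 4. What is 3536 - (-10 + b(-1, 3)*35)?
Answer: 6987/2 ≈ 3493.5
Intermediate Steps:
b(q, W) = 3/2 (b(q, W) = 3*(-3 + 4)/2 = (3/2)*1 = 3/2)
3536 - (-10 + b(-1, 3)*35) = 3536 - (-10 + (3/2)*35) = 3536 - (-10 + 105/2) = 3536 - 1*85/2 = 3536 - 85/2 = 6987/2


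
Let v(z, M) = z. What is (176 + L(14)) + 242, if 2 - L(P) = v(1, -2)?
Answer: 419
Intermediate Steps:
L(P) = 1 (L(P) = 2 - 1*1 = 2 - 1 = 1)
(176 + L(14)) + 242 = (176 + 1) + 242 = 177 + 242 = 419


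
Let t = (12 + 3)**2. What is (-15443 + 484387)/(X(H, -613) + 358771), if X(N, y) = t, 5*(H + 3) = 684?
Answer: 117236/89749 ≈ 1.3063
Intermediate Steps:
H = 669/5 (H = -3 + (1/5)*684 = -3 + 684/5 = 669/5 ≈ 133.80)
t = 225 (t = 15**2 = 225)
X(N, y) = 225
(-15443 + 484387)/(X(H, -613) + 358771) = (-15443 + 484387)/(225 + 358771) = 468944/358996 = 468944*(1/358996) = 117236/89749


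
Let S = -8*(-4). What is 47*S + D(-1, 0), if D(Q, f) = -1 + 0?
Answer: 1503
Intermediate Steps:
D(Q, f) = -1
S = 32
47*S + D(-1, 0) = 47*32 - 1 = 1504 - 1 = 1503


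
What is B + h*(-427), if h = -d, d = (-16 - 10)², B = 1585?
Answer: 290237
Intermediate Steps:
d = 676 (d = (-26)² = 676)
h = -676 (h = -1*676 = -676)
B + h*(-427) = 1585 - 676*(-427) = 1585 + 288652 = 290237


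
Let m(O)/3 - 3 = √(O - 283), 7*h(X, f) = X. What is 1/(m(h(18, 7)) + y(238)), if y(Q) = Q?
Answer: 133/34210 - 3*I*√13741/444730 ≈ 0.0038878 - 0.00079074*I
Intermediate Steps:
h(X, f) = X/7
m(O) = 9 + 3*√(-283 + O) (m(O) = 9 + 3*√(O - 283) = 9 + 3*√(-283 + O))
1/(m(h(18, 7)) + y(238)) = 1/((9 + 3*√(-283 + (⅐)*18)) + 238) = 1/((9 + 3*√(-283 + 18/7)) + 238) = 1/((9 + 3*√(-1963/7)) + 238) = 1/((9 + 3*(I*√13741/7)) + 238) = 1/((9 + 3*I*√13741/7) + 238) = 1/(247 + 3*I*√13741/7)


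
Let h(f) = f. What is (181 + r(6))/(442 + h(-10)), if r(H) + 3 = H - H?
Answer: 89/216 ≈ 0.41204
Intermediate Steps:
r(H) = -3 (r(H) = -3 + (H - H) = -3 + 0 = -3)
(181 + r(6))/(442 + h(-10)) = (181 - 3)/(442 - 10) = 178/432 = 178*(1/432) = 89/216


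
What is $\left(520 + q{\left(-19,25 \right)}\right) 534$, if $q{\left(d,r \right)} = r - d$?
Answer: $301176$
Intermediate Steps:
$\left(520 + q{\left(-19,25 \right)}\right) 534 = \left(520 + \left(25 - -19\right)\right) 534 = \left(520 + \left(25 + 19\right)\right) 534 = \left(520 + 44\right) 534 = 564 \cdot 534 = 301176$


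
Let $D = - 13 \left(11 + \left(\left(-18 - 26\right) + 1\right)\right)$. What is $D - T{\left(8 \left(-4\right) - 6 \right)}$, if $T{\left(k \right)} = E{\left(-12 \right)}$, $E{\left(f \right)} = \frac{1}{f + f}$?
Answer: $\frac{9985}{24} \approx 416.04$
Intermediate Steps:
$E{\left(f \right)} = \frac{1}{2 f}$
$T{\left(k \right)} = - \frac{1}{24}$ ($T{\left(k \right)} = \frac{1}{2 \left(-12\right)} = \frac{1}{2} \left(- \frac{1}{12}\right) = - \frac{1}{24}$)
$D = 416$ ($D = - 13 \left(11 + \left(-44 + 1\right)\right) = - 13 \left(11 - 43\right) = \left(-13\right) \left(-32\right) = 416$)
$D - T{\left(8 \left(-4\right) - 6 \right)} = 416 - - \frac{1}{24} = 416 + \frac{1}{24} = \frac{9985}{24}$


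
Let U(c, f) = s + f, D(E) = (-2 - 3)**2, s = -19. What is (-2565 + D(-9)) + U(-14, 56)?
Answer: -2503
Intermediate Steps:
D(E) = 25 (D(E) = (-5)**2 = 25)
U(c, f) = -19 + f
(-2565 + D(-9)) + U(-14, 56) = (-2565 + 25) + (-19 + 56) = -2540 + 37 = -2503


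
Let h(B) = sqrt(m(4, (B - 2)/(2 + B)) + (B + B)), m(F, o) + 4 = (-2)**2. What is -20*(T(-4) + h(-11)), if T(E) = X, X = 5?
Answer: -100 - 20*I*sqrt(22) ≈ -100.0 - 93.808*I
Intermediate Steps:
m(F, o) = 0 (m(F, o) = -4 + (-2)**2 = -4 + 4 = 0)
T(E) = 5
h(B) = sqrt(2)*sqrt(B) (h(B) = sqrt(0 + (B + B)) = sqrt(0 + 2*B) = sqrt(2*B) = sqrt(2)*sqrt(B))
-20*(T(-4) + h(-11)) = -20*(5 + sqrt(2)*sqrt(-11)) = -20*(5 + sqrt(2)*(I*sqrt(11))) = -20*(5 + I*sqrt(22)) = -100 - 20*I*sqrt(22)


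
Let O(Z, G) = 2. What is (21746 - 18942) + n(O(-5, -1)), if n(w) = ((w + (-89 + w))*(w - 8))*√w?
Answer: 2804 + 510*√2 ≈ 3525.3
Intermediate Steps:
n(w) = √w*(-89 + 2*w)*(-8 + w) (n(w) = ((-89 + 2*w)*(-8 + w))*√w = √w*(-89 + 2*w)*(-8 + w))
(21746 - 18942) + n(O(-5, -1)) = (21746 - 18942) + √2*(712 - 105*2 + 2*2²) = 2804 + √2*(712 - 210 + 2*4) = 2804 + √2*(712 - 210 + 8) = 2804 + √2*510 = 2804 + 510*√2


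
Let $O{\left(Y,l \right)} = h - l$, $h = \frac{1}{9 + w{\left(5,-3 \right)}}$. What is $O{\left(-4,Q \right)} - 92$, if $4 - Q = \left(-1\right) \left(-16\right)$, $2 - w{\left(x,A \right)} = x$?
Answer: $- \frac{479}{6} \approx -79.833$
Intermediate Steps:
$w{\left(x,A \right)} = 2 - x$
$h = \frac{1}{6}$ ($h = \frac{1}{9 + \left(2 - 5\right)} = \frac{1}{9 - 3} = \frac{1}{6} \approx 0.16667$)
$Q = -12$ ($Q = 4 - \left(-1\right) \left(-16\right) = 4 - 16 = -12$)
$O{\left(Y,l \right)} = \frac{1}{6} - l$
$O{\left(-4,Q \right)} - 92 = \left(\frac{1}{6} - -12\right) - 92 = \left(\frac{1}{6} + 12\right) - 92 = \frac{73}{6} - 92 = - \frac{479}{6}$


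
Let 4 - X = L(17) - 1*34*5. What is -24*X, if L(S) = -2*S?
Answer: -4992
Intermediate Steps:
X = 208 (X = 4 - (-2*17 - 1*34*5) = 4 - (-34 - 34*5) = 4 - (-34 - 170) = 4 - 1*(-204) = 4 + 204 = 208)
-24*X = -24*208 = -4992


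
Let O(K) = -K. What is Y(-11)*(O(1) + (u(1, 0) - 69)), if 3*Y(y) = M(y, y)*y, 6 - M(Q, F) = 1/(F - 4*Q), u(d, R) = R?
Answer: 13790/9 ≈ 1532.2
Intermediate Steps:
M(Q, F) = 6 - 1/(F - 4*Q)
Y(y) = ⅑ + 2*y (Y(y) = (((-1 - 24*y + 6*y)/(y - 4*y))*y)/3 = (((-1 - 18*y)/((-3*y)))*y)/3 = (((-1/(3*y))*(-1 - 18*y))*y)/3 = ((-(-1 - 18*y)/(3*y))*y)/3 = (⅓ + 6*y)/3 = ⅑ + 2*y)
Y(-11)*(O(1) + (u(1, 0) - 69)) = (⅑ + 2*(-11))*(-1*1 + (0 - 69)) = (⅑ - 22)*(-1 - 69) = -197/9*(-70) = 13790/9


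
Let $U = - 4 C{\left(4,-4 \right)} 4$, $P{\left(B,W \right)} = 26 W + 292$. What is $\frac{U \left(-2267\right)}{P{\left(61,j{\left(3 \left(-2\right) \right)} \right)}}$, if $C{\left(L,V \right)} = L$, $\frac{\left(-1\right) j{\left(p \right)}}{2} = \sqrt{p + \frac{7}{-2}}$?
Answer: $\frac{5295712}{13869} + \frac{471536 i \sqrt{38}}{13869} \approx 381.84 + 209.59 i$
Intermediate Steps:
$j{\left(p \right)} = - 2 \sqrt{- \frac{7}{2} + p}$ ($j{\left(p \right)} = - 2 \sqrt{p + \frac{7}{-2}} = - 2 \sqrt{p + 7 \left(- \frac{1}{2}\right)} = - 2 \sqrt{p - \frac{7}{2}} = - 2 \sqrt{- \frac{7}{2} + p}$)
$P{\left(B,W \right)} = 292 + 26 W$
$U = -64$ ($U = \left(-4\right) 4 \cdot 4 = \left(-16\right) 4 = -64$)
$\frac{U \left(-2267\right)}{P{\left(61,j{\left(3 \left(-2\right) \right)} \right)}} = \frac{\left(-64\right) \left(-2267\right)}{292 + 26 \left(- \sqrt{-14 + 4 \cdot 3 \left(-2\right)}\right)} = \frac{145088}{292 + 26 \left(- \sqrt{-14 + 4 \left(-6\right)}\right)} = \frac{145088}{292 + 26 \left(- \sqrt{-14 - 24}\right)} = \frac{145088}{292 + 26 \left(- \sqrt{-38}\right)} = \frac{145088}{292 + 26 \left(- i \sqrt{38}\right)} = \frac{145088}{292 - 26 i \sqrt{38}}$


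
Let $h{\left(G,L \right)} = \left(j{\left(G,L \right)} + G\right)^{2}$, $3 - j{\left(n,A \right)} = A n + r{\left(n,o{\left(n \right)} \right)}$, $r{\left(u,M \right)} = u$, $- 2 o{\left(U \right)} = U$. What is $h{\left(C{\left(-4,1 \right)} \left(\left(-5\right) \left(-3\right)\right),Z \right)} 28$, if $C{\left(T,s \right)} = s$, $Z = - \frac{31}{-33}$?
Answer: $\frac{416752}{121} \approx 3444.2$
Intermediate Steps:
$o{\left(U \right)} = - \frac{U}{2}$
$Z = \frac{31}{33}$ ($Z = \left(-31\right) \left(- \frac{1}{33}\right) = \frac{31}{33} \approx 0.93939$)
$j{\left(n,A \right)} = 3 - n - A n$ ($j{\left(n,A \right)} = 3 - \left(A n + n\right) = 3 - \left(n + A n\right) = 3 - n - A n$)
$h{\left(G,L \right)} = \left(3 - G L\right)^{2}$ ($h{\left(G,L \right)} = \left(\left(3 - G - L G\right) + G\right)^{2} = \left(\left(3 - G - G L\right) + G\right)^{2} = \left(3 - G L\right)^{2}$)
$h{\left(C{\left(-4,1 \right)} \left(\left(-5\right) \left(-3\right)\right),Z \right)} 28 = \left(-3 + 1 \left(\left(-5\right) \left(-3\right)\right) \frac{31}{33}\right)^{2} \cdot 28 = \left(-3 + 1 \cdot 15 \cdot \frac{31}{33}\right)^{2} \cdot 28 = \left(-3 + 15 \cdot \frac{31}{33}\right)^{2} \cdot 28 = \left(-3 + \frac{155}{11}\right)^{2} \cdot 28 = \left(\frac{122}{11}\right)^{2} \cdot 28 = \frac{14884}{121} \cdot 28 = \frac{416752}{121}$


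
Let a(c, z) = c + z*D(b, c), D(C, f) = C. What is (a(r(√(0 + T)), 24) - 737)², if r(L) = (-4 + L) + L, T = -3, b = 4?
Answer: 416013 - 2580*I*√3 ≈ 4.1601e+5 - 4468.7*I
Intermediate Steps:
r(L) = -4 + 2*L
a(c, z) = c + 4*z (a(c, z) = c + z*4 = c + 4*z)
(a(r(√(0 + T)), 24) - 737)² = (((-4 + 2*√(0 - 3)) + 4*24) - 737)² = (((-4 + 2*√(-3)) + 96) - 737)² = (((-4 + 2*(I*√3)) + 96) - 737)² = (((-4 + 2*I*√3) + 96) - 737)² = ((92 + 2*I*√3) - 737)² = (-645 + 2*I*√3)²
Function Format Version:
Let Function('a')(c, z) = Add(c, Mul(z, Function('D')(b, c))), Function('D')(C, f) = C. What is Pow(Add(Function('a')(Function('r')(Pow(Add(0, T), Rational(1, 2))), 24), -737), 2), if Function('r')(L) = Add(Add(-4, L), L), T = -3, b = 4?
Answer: Add(416013, Mul(-2580, I, Pow(3, Rational(1, 2)))) ≈ Add(4.1601e+5, Mul(-4468.7, I))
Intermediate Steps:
Function('r')(L) = Add(-4, Mul(2, L))
Function('a')(c, z) = Add(c, Mul(4, z)) (Function('a')(c, z) = Add(c, Mul(z, 4)) = Add(c, Mul(4, z)))
Pow(Add(Function('a')(Function('r')(Pow(Add(0, T), Rational(1, 2))), 24), -737), 2) = Pow(Add(Add(Add(-4, Mul(2, Pow(Add(0, -3), Rational(1, 2)))), Mul(4, 24)), -737), 2) = Pow(Add(Add(Add(-4, Mul(2, Pow(-3, Rational(1, 2)))), 96), -737), 2) = Pow(Add(Add(Add(-4, Mul(2, Mul(I, Pow(3, Rational(1, 2))))), 96), -737), 2) = Pow(Add(Add(Add(-4, Mul(2, I, Pow(3, Rational(1, 2)))), 96), -737), 2) = Pow(Add(Add(92, Mul(2, I, Pow(3, Rational(1, 2)))), -737), 2) = Pow(Add(-645, Mul(2, I, Pow(3, Rational(1, 2)))), 2)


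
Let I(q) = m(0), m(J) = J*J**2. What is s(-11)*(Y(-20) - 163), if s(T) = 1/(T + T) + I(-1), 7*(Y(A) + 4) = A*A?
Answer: 769/154 ≈ 4.9935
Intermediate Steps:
m(J) = J**3
I(q) = 0 (I(q) = 0**3 = 0)
Y(A) = -4 + A**2/7 (Y(A) = -4 + (A*A)/7 = -4 + A**2/7)
s(T) = 1/(2*T) (s(T) = 1/(T + T) + 0 = 1/(2*T) + 0 = 1/(2*T))
s(-11)*(Y(-20) - 163) = ((1/2)/(-11))*((-4 + (1/7)*(-20)**2) - 163) = ((1/2)*(-1/11))*((-4 + (1/7)*400) - 163) = -((-4 + 400/7) - 163)/22 = -(372/7 - 163)/22 = -1/22*(-769/7) = 769/154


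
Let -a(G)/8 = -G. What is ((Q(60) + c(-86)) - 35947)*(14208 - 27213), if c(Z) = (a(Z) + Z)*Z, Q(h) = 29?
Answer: -398551230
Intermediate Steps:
a(G) = 8*G (a(G) = -(-8)*G = 8*G)
c(Z) = 9*Z² (c(Z) = (8*Z + Z)*Z = (9*Z)*Z = 9*Z²)
((Q(60) + c(-86)) - 35947)*(14208 - 27213) = ((29 + 9*(-86)²) - 35947)*(14208 - 27213) = ((29 + 9*7396) - 35947)*(-13005) = ((29 + 66564) - 35947)*(-13005) = (66593 - 35947)*(-13005) = 30646*(-13005) = -398551230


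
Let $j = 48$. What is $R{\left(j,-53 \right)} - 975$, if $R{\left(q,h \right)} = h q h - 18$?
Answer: $133839$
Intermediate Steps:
$R{\left(q,h \right)} = -18 + q h^{2}$ ($R{\left(q,h \right)} = q h^{2} - 18 = -18 + q h^{2}$)
$R{\left(j,-53 \right)} - 975 = \left(-18 + 48 \left(-53\right)^{2}\right) - 975 = \left(-18 + 48 \cdot 2809\right) - 975 = \left(-18 + 134832\right) - 975 = 134814 - 975 = 133839$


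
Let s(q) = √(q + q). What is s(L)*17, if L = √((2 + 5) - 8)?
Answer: 17 + 17*I ≈ 17.0 + 17.0*I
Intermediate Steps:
L = I (L = √(7 - 8) = √(-1) = I ≈ 1.0*I)
s(q) = √2*√q (s(q) = √(2*q) = √2*√q)
s(L)*17 = (√2*√I)*17 = 17*√2*√I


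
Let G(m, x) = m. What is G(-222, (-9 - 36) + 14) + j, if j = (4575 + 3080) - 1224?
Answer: 6209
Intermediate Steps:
j = 6431 (j = 7655 - 1224 = 6431)
G(-222, (-9 - 36) + 14) + j = -222 + 6431 = 6209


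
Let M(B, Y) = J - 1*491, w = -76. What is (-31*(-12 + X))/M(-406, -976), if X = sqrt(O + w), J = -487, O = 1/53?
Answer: -62/163 + 31*I*sqrt(213431)/51834 ≈ -0.38037 + 0.2763*I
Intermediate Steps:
O = 1/53 ≈ 0.018868
X = I*sqrt(213431)/53 (X = sqrt(1/53 - 76) = sqrt(-4027/53) = I*sqrt(213431)/53 ≈ 8.7167*I)
M(B, Y) = -978 (M(B, Y) = -487 - 1*491 = -487 - 491 = -978)
(-31*(-12 + X))/M(-406, -976) = -31*(-12 + I*sqrt(213431)/53)/(-978) = (372 - 31*I*sqrt(213431)/53)*(-1/978) = -62/163 + 31*I*sqrt(213431)/51834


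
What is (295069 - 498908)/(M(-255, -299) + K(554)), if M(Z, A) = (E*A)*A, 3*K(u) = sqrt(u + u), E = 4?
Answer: -164010693951/287731396559 + 611517*sqrt(277)/575462793118 ≈ -0.57000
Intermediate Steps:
K(u) = sqrt(2)*sqrt(u)/3 (K(u) = sqrt(u + u)/3 = sqrt(2*u)/3 = (sqrt(2)*sqrt(u))/3 = sqrt(2)*sqrt(u)/3)
M(Z, A) = 4*A**2 (M(Z, A) = (4*A)*A = 4*A**2)
(295069 - 498908)/(M(-255, -299) + K(554)) = (295069 - 498908)/(4*(-299)**2 + sqrt(2)*sqrt(554)/3) = -203839/(4*89401 + 2*sqrt(277)/3) = -203839/(357604 + 2*sqrt(277)/3)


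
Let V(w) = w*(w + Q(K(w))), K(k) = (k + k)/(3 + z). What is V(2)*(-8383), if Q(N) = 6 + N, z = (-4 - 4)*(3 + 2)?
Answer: -4895672/37 ≈ -1.3232e+5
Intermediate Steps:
z = -40 (z = -8*5 = -40)
K(k) = -2*k/37 (K(k) = (k + k)/(3 - 40) = (2*k)/(-37) = (2*k)*(-1/37) = -2*k/37)
V(w) = w*(6 + 35*w/37) (V(w) = w*(w + (6 - 2*w/37)) = w*(6 + 35*w/37))
V(2)*(-8383) = ((1/37)*2*(222 + 35*2))*(-8383) = ((1/37)*2*(222 + 70))*(-8383) = ((1/37)*2*292)*(-8383) = (584/37)*(-8383) = -4895672/37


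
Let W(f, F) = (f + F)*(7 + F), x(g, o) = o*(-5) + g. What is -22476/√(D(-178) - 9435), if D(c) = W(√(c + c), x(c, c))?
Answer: -22476/√(502493 + 1438*I*√89) ≈ -31.698 + 0.42781*I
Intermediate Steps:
x(g, o) = g - 5*o (x(g, o) = -5*o + g = g - 5*o)
W(f, F) = (7 + F)*(F + f) (W(f, F) = (F + f)*(7 + F) = (7 + F)*(F + f))
D(c) = -28*c + 16*c² - 4*√2*c^(3/2) + 7*√2*√c (D(c) = (c - 5*c)² + 7*(c - 5*c) + 7*√(c + c) + (c - 5*c)*√(c + c) = (-4*c)² + 7*(-4*c) + 7*√(2*c) + (-4*c)*√(2*c) = 16*c² - 28*c + 7*(√2*√c) + (-4*c)*(√2*√c) = 16*c² - 28*c + 7*√2*√c - 4*√2*c^(3/2) = -28*c + 16*c² - 4*√2*c^(3/2) + 7*√2*√c)
-22476/√(D(-178) - 9435) = -22476/√((-28*(-178) + 16*(-178)² - 4*√2*(-178)^(3/2) + 7*√2*√(-178)) - 9435) = -22476/√((4984 + 16*31684 - 4*√2*(-178*I*√178) + 7*√2*(I*√178)) - 9435) = -22476/√((4984 + 506944 + 1424*I*√89 + 14*I*√89) - 9435) = -22476/√((511928 + 1438*I*√89) - 9435) = -22476/√(502493 + 1438*I*√89)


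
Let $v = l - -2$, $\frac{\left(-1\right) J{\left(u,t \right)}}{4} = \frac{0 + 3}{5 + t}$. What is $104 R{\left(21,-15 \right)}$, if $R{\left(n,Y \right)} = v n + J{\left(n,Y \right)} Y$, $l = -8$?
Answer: $-14976$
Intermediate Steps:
$J{\left(u,t \right)} = - \frac{12}{5 + t}$ ($J{\left(u,t \right)} = - 4 \frac{0 + 3}{5 + t} = - 4 \frac{3}{5 + t} = - \frac{12}{5 + t}$)
$v = -6$ ($v = -8 - -2 = -8 + 2 = -6$)
$R{\left(n,Y \right)} = - 6 n - \frac{12 Y}{5 + Y}$ ($R{\left(n,Y \right)} = - 6 n + - \frac{12}{5 + Y} Y = - 6 n - \frac{12 Y}{5 + Y}$)
$104 R{\left(21,-15 \right)} = 104 \frac{6 \left(\left(-2\right) \left(-15\right) - 21 \left(5 - 15\right)\right)}{5 - 15} = 104 \frac{6 \left(30 - 21 \left(-10\right)\right)}{-10} = 104 \cdot 6 \left(- \frac{1}{10}\right) \left(30 + 210\right) = 104 \cdot 6 \left(- \frac{1}{10}\right) 240 = 104 \left(-144\right) = -14976$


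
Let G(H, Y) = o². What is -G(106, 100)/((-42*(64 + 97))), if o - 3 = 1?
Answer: 8/3381 ≈ 0.0023662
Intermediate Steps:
o = 4 (o = 3 + 1 = 4)
G(H, Y) = 16 (G(H, Y) = 4² = 16)
-G(106, 100)/((-42*(64 + 97))) = -16/((-42*(64 + 97))) = -16/((-42*161)) = -16/(-6762) = -16*(-1)/6762 = -1*(-8/3381) = 8/3381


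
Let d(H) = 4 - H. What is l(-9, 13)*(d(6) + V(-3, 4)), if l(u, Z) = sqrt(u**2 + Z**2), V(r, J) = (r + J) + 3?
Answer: 10*sqrt(10) ≈ 31.623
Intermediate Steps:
V(r, J) = 3 + J + r (V(r, J) = (J + r) + 3 = 3 + J + r)
l(u, Z) = sqrt(Z**2 + u**2)
l(-9, 13)*(d(6) + V(-3, 4)) = sqrt(13**2 + (-9)**2)*((4 - 1*6) + (3 + 4 - 3)) = sqrt(169 + 81)*((4 - 6) + 4) = sqrt(250)*(-2 + 4) = (5*sqrt(10))*2 = 10*sqrt(10)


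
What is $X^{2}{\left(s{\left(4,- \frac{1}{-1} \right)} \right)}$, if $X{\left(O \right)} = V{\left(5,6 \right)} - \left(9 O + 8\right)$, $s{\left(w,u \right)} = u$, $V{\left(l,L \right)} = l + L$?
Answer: $36$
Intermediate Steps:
$V{\left(l,L \right)} = L + l$
$X{\left(O \right)} = 3 - 9 O$ ($X{\left(O \right)} = \left(6 + 5\right) - \left(9 O + 8\right) = 11 - \left(8 + 9 O\right) = 3 - 9 O$)
$X^{2}{\left(s{\left(4,- \frac{1}{-1} \right)} \right)} = \left(3 - 9 \left(- \frac{1}{-1}\right)\right)^{2} = \left(3 - 9 \left(\left(-1\right) \left(-1\right)\right)\right)^{2} = \left(3 - 9\right)^{2} = \left(-6\right)^{2} = 36$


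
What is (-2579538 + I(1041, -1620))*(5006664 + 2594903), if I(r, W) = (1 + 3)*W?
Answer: -19657789090206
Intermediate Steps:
I(r, W) = 4*W
(-2579538 + I(1041, -1620))*(5006664 + 2594903) = (-2579538 + 4*(-1620))*(5006664 + 2594903) = (-2579538 - 6480)*7601567 = -2586018*7601567 = -19657789090206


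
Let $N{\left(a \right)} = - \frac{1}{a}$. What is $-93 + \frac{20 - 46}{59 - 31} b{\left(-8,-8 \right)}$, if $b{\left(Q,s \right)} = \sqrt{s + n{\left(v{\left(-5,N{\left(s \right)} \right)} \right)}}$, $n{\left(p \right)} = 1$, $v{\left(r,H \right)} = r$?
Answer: $-93 - \frac{13 i \sqrt{7}}{14} \approx -93.0 - 2.4568 i$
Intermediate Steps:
$b{\left(Q,s \right)} = \sqrt{1 + s}$ ($b{\left(Q,s \right)} = \sqrt{s + 1} = \sqrt{1 + s}$)
$-93 + \frac{20 - 46}{59 - 31} b{\left(-8,-8 \right)} = -93 + \frac{20 - 46}{59 - 31} \sqrt{1 - 8} = -93 + - \frac{26}{28} \sqrt{-7} = -93 + \left(-26\right) \frac{1}{28} i \sqrt{7} = -93 - \frac{13 i \sqrt{7}}{14}$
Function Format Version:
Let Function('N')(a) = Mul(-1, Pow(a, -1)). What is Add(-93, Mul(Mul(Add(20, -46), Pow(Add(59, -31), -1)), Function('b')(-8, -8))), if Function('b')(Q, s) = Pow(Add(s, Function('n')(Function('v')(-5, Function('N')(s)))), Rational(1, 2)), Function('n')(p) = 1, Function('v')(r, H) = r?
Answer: Add(-93, Mul(Rational(-13, 14), I, Pow(7, Rational(1, 2)))) ≈ Add(-93.000, Mul(-2.4568, I))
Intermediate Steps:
Function('b')(Q, s) = Pow(Add(1, s), Rational(1, 2)) (Function('b')(Q, s) = Pow(Add(s, 1), Rational(1, 2)) = Pow(Add(1, s), Rational(1, 2)))
Add(-93, Mul(Mul(Add(20, -46), Pow(Add(59, -31), -1)), Function('b')(-8, -8))) = Add(-93, Mul(Mul(Add(20, -46), Pow(Add(59, -31), -1)), Pow(Add(1, -8), Rational(1, 2)))) = Add(-93, Mul(Mul(-26, Pow(28, -1)), Pow(-7, Rational(1, 2)))) = Add(-93, Mul(Mul(-26, Rational(1, 28)), Mul(I, Pow(7, Rational(1, 2))))) = Add(-93, Mul(Rational(-13, 14), Mul(I, Pow(7, Rational(1, 2))))) = Add(-93, Mul(Rational(-13, 14), I, Pow(7, Rational(1, 2))))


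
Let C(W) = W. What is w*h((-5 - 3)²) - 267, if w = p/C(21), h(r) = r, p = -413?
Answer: -4577/3 ≈ -1525.7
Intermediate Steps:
w = -59/3 (w = -413/21 = -413*1/21 = -59/3 ≈ -19.667)
w*h((-5 - 3)²) - 267 = -59*(-5 - 3)²/3 - 267 = -59/3*(-8)² - 267 = -59/3*64 - 267 = -3776/3 - 267 = -4577/3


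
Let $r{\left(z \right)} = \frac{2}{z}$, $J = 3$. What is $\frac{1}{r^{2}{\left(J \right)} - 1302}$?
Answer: $- \frac{9}{11714} \approx -0.00076831$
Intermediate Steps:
$\frac{1}{r^{2}{\left(J \right)} - 1302} = \frac{1}{\left(\frac{2}{3}\right)^{2} - 1302} = \frac{1}{\frac{4}{9} - 1302} = \frac{1}{- \frac{11714}{9}} = - \frac{9}{11714}$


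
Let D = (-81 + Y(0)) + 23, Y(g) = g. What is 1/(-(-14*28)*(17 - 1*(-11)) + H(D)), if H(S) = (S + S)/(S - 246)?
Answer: 76/834205 ≈ 9.1105e-5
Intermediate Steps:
D = -58 (D = (-81 + 0) + 23 = -81 + 23 = -58)
H(S) = 2*S/(-246 + S) (H(S) = (2*S)/(-246 + S) = 2*S/(-246 + S))
1/(-(-14*28)*(17 - 1*(-11)) + H(D)) = 1/(-(-14*28)*(17 - 1*(-11)) + 2*(-58)/(-246 - 58)) = 1/(-(-392)*(17 + 11) + 2*(-58)/(-304)) = 1/(-(-392)*28 + 2*(-58)*(-1/304)) = 1/(-1*(-10976) + 29/76) = 1/(10976 + 29/76) = 1/(834205/76) = 76/834205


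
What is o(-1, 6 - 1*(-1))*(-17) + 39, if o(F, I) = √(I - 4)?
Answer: 39 - 17*√3 ≈ 9.5551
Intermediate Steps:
o(F, I) = √(-4 + I)
o(-1, 6 - 1*(-1))*(-17) + 39 = √(-4 + (6 - 1*(-1)))*(-17) + 39 = √(-4 + (6 + 1))*(-17) + 39 = √(-4 + 7)*(-17) + 39 = √3*(-17) + 39 = -17*√3 + 39 = 39 - 17*√3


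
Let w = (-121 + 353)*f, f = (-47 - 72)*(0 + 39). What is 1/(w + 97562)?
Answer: -1/979150 ≈ -1.0213e-6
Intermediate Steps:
f = -4641 (f = -119*39 = -4641)
w = -1076712 (w = (-121 + 353)*(-4641) = 232*(-4641) = -1076712)
1/(w + 97562) = 1/(-1076712 + 97562) = 1/(-979150) = -1/979150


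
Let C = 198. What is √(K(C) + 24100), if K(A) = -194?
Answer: √23906 ≈ 154.62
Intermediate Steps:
√(K(C) + 24100) = √(-194 + 24100) = √23906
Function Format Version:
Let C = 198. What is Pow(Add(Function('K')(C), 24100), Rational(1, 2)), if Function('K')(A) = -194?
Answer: Pow(23906, Rational(1, 2)) ≈ 154.62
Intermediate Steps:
Pow(Add(Function('K')(C), 24100), Rational(1, 2)) = Pow(Add(-194, 24100), Rational(1, 2)) = Pow(23906, Rational(1, 2))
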